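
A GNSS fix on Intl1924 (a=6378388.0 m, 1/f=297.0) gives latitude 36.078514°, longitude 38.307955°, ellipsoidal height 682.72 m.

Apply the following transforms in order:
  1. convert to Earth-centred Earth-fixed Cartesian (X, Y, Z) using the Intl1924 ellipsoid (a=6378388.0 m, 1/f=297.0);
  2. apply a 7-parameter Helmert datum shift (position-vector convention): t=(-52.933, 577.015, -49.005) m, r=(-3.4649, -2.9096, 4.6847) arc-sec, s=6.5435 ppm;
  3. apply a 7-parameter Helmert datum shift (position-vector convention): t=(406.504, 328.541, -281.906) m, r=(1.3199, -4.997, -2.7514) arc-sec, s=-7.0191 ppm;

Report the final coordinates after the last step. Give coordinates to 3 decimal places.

start: φ=36.078514°, λ=38.307955°, h=682.720 m
→ ECEF (a=6378388.000, f=1/297.0): X=4050299.4835, Y=3199646.9765, Z=3735697.2562
→ Helmert 7p (PV): X=4050147.6859, Y=3200399.6734, Z=3735676.0811
→ Helmert 7p (PV): X=4050477.9515, Y=3200627.8207, Z=3735486.5522

X=4050477.952 m, Y=3200627.821 m, Z=3735486.552 m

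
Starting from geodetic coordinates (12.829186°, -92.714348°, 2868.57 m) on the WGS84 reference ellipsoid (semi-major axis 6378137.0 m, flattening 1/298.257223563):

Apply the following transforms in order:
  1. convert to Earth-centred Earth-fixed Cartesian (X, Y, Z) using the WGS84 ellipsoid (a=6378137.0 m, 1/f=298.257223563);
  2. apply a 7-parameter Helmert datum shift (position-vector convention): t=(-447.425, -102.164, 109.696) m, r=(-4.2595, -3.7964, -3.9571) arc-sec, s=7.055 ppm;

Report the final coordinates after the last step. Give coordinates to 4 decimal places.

start: φ=12.829186°, λ=-92.714348°, h=2868.570 m
→ ECEF (a=6378137.000, f=1/298.257223563): X=-294687.7104, Y=-6215757.4690, Z=1407623.0712
→ Helmert 7p (PV): X=-295282.3699, Y=-6215868.7631, Z=1407865.6343

X=-295282.3699 m, Y=-6215868.7631 m, Z=1407865.6343 m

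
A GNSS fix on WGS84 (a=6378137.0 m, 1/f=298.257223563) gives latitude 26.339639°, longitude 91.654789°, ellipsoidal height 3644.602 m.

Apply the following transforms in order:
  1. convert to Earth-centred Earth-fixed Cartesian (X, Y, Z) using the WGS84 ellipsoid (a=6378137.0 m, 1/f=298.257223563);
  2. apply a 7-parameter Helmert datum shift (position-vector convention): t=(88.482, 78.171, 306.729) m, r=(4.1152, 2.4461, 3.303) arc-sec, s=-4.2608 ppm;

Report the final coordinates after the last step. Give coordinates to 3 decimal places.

X=-165234.787 m, Y=5720601.467 m, Z=2814861.314 m

start: φ=26.339639°, λ=91.654789°, h=3644.602 m
→ ECEF (a=6378137.000, f=1/298.257223563): X=-165265.7442, Y=5720606.4677, Z=2814450.4853
→ Helmert 7p (PV): X=-165234.7875, Y=5720601.4669, Z=2814861.3140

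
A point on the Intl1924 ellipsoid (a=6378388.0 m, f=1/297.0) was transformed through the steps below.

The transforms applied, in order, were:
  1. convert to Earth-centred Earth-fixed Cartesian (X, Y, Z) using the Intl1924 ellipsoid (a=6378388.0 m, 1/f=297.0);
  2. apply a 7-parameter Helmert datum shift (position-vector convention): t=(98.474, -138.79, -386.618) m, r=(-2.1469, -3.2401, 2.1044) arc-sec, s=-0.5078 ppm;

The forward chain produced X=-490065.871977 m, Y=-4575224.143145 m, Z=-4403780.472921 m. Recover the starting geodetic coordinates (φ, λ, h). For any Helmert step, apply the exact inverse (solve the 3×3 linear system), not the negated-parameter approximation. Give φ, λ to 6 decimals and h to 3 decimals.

φ=-43.934706°, λ=-96.116716°, h=703.443 m

start: X=-490065.8720, Y=-4575224.1431, Z=-4403780.4729 m
→ Helmert⁻¹: X=-490280.4425, Y=-4575036.8413, Z=-4403436.0085
→ geod (Bowring, a=6378388.000): φ=-43.93470600°, λ=-96.11671600°, h=703.4430 m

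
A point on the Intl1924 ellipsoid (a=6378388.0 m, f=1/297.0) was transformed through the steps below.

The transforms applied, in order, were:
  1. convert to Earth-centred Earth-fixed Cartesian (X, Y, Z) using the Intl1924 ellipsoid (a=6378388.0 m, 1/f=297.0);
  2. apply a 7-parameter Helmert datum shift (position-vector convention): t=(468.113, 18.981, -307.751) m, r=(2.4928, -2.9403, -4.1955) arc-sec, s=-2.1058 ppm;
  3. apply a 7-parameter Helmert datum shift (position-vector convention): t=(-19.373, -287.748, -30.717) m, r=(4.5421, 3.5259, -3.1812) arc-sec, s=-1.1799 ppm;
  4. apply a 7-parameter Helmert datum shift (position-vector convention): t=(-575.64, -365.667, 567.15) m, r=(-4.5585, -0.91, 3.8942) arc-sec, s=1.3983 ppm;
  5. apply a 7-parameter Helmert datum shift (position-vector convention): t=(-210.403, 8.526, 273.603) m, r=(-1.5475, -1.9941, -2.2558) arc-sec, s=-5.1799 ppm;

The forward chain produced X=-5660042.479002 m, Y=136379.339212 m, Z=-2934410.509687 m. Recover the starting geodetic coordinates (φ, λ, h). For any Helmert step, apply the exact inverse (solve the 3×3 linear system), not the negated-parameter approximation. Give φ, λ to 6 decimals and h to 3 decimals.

φ=-27.560224°, λ=178.615040°, h=3115.710 m

start: X=-5660042.4790, Y=136379.3392, Z=-2934410.5097 m
→ Helmert⁻¹: X=-5659891.2557, Y=136331.6378, Z=-2934643.5734
→ Helmert⁻¹: X=-5659318.0677, Y=136868.8275, Z=-2935178.6264
→ Helmert⁻¹: X=-5659257.3098, Y=137004.8188, Z=-2935251.1291
→ Helmert⁻¹: X=-5659781.9608, Y=136835.5351, Z=-2934870.5322
→ geod (Bowring, a=6378388.000): φ=-27.56022400°, λ=178.61504000°, h=3115.7100 m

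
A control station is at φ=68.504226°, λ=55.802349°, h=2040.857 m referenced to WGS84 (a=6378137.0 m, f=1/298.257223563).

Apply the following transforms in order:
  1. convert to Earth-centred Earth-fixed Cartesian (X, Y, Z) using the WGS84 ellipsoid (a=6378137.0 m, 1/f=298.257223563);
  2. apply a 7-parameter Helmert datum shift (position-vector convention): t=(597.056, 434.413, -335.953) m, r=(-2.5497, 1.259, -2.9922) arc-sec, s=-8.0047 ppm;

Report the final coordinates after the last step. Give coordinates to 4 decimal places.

X=1318492.2001 m, Y=1939788.7220 m, Z=5913415.1052 m

start: φ=68.504226°, λ=55.802349°, h=2040.857 m
→ ECEF (a=6378137.000, f=1/298.257223563): X=1317841.4638, Y=1939315.8478, Z=5913830.4127
→ Helmert 7p (PV): X=1318492.2001, Y=1939788.7220, Z=5913415.1052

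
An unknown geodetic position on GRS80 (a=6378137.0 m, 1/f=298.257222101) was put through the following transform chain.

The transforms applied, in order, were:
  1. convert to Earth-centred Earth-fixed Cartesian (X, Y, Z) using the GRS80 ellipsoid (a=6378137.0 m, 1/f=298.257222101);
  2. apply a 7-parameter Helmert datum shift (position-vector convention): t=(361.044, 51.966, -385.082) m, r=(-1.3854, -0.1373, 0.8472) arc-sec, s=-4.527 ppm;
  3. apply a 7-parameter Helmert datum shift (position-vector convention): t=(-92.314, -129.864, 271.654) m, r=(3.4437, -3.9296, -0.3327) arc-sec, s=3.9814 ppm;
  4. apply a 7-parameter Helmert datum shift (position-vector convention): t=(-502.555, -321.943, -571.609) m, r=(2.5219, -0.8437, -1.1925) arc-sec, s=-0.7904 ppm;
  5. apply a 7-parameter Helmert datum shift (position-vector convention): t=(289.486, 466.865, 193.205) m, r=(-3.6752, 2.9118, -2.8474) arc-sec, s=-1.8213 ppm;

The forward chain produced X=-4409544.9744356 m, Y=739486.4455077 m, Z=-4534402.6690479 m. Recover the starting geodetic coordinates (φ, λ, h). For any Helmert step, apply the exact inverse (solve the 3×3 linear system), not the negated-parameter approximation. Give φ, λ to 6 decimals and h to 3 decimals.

start: X=-4409544.9744, Y=739486.4455, Z=-4534402.6690 m
→ Helmert⁻¹: X=-4409788.6794, Y=739040.8491, Z=-4534653.2169
→ Helmert⁻¹: X=-4409312.4297, Y=739282.4485, Z=-4534076.1948
→ Helmert⁻¹: X=-4409290.1366, Y=739326.5547, Z=-4534258.1368
→ Helmert⁻¹: X=-4409671.1245, Y=739326.4998, Z=-4533885.6787
→ geod (Bowring, a=6378137.000): φ=-45.59109500°, λ=170.48229800°, h=456.1350 m

φ=-45.591095°, λ=170.482298°, h=456.135 m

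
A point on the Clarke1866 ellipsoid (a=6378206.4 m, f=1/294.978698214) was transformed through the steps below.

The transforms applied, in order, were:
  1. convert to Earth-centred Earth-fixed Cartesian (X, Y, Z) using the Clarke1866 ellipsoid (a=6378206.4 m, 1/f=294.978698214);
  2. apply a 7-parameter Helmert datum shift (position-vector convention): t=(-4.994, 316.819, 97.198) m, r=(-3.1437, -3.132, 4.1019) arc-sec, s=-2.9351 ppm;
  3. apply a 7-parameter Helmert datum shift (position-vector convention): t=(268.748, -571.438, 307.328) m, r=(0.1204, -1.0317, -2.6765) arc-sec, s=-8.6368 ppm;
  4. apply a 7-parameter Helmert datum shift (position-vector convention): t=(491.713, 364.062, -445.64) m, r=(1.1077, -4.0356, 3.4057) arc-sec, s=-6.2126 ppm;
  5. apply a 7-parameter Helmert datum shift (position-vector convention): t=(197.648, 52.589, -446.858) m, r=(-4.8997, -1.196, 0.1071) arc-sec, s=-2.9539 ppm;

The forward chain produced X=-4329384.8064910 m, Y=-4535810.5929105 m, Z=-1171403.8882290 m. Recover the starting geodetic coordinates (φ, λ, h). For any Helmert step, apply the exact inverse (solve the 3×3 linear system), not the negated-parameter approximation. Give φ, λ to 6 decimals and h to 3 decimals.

start: X=-4329384.8065, Y=-4535810.5929, Z=-1171403.8882 m
→ Helmert⁻¹: X=-4329604.3890, Y=-4535846.5149, Z=-1171043.1309
→ Helmert⁻¹: X=-4330220.8024, Y=-4536173.5471, Z=-1170495.6815
→ Helmert⁻¹: X=-4330473.9529, Y=-4535698.1583, Z=-1170788.8137
→ Helmert⁻¹: X=-4330589.6526, Y=-4535924.3247, Z=-1170892.8236
→ geod (Bowring, a=6378206.400): φ=-10.64621500°, λ=-133.67335600°, h=2149.8640 m

φ=-10.646215°, λ=-133.673356°, h=2149.864 m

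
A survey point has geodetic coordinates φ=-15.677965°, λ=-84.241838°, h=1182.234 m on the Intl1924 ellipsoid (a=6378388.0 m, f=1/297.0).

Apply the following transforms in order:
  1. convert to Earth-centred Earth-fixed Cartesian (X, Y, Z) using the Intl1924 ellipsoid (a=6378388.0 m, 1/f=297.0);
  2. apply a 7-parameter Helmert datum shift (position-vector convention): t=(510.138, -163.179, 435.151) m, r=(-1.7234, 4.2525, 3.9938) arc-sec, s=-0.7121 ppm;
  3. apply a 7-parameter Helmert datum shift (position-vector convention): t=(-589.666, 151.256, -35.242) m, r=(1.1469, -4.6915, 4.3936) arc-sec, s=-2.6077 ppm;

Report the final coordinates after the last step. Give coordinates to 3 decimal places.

X=616569.914 m, Y=-6112702.534 m, Z=-1712361.455 m

start: φ=-15.677965°, λ=-84.241838°, h=1182.234 m
→ ECEF (a=6378388.000, f=1/297.0): X=616399.2888, Y=-6112731.1925, Z=-1712785.4580
→ Helmert 7p (PV): X=616992.0335, Y=-6112892.3944, Z=-1712310.7219
→ Helmert 7p (PV): X=616569.9140, Y=-6112702.5345, Z=-1712361.4548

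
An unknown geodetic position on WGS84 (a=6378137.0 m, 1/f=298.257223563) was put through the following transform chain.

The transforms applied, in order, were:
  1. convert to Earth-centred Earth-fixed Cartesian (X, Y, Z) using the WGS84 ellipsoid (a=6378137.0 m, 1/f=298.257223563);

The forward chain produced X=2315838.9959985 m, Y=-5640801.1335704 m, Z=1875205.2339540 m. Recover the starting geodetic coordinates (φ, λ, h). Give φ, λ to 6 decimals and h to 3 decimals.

φ=17.202472°, λ=-67.679328°, h=3228.764 m

start: X=2315838.9960, Y=-5640801.1336, Z=1875205.2340 m
→ geod (Bowring, a=6378137.000): φ=17.20247200°, λ=-67.67932800°, h=3228.7640 m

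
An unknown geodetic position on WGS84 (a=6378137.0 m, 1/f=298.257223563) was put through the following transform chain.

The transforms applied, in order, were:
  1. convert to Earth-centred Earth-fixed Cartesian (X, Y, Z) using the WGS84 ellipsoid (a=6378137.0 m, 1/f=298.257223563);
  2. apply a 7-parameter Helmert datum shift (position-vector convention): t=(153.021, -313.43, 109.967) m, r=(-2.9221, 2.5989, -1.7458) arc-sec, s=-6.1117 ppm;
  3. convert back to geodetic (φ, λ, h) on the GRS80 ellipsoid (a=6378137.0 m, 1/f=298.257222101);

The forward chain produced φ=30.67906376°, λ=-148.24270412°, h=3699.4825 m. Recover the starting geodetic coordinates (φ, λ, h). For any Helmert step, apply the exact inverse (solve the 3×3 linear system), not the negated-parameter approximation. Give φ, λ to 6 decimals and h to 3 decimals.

start: φ=30.679064°, λ=-148.242704°, h=3699.482 m
→ ECEF (a=6378137.000, f=1/298.257222101): X=-4670967.8258, Y=-2891305.2140, Z=3237230.9394
→ Helmert⁻¹: X=-4671165.7118, Y=-2891094.8475, Z=3237040.9436
→ geod (Bowring, a=6378137.000): φ=30.67732600°, λ=-148.24565600°, h=3652.0360 m

φ=30.677326°, λ=-148.245656°, h=3652.036 m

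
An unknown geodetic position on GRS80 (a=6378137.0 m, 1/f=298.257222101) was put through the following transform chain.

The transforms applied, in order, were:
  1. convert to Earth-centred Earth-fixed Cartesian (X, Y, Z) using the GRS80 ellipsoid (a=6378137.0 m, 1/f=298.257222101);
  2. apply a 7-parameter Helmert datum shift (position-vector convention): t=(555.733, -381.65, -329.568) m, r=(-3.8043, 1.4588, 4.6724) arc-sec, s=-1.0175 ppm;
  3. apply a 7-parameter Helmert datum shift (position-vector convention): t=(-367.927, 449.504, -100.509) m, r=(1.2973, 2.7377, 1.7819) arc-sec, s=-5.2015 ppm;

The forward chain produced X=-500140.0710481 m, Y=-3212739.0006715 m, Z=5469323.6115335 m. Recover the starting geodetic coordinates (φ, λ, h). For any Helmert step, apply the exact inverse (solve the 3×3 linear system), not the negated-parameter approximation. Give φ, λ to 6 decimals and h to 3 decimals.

start: X=-500140.0710, Y=-3212739.0007, Z=5469323.6115 m
→ Helmert⁻¹: X=-499875.0967, Y=-3213166.4996, Z=5469466.1443
→ Helmert⁻¹: X=-500542.8029, Y=-3212877.6627, Z=5469738.4802
→ geod (Bowring, a=6378137.000): φ=59.43823200°, λ=-98.85507900°, h=951.2820 m

φ=59.438232°, λ=-98.855079°, h=951.282 m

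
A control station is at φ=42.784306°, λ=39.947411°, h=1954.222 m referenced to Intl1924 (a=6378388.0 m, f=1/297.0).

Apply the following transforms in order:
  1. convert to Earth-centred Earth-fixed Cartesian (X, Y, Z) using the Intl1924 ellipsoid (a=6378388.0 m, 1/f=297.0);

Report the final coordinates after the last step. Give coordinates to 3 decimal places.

start: φ=42.784306°, λ=39.947411°, h=1954.222 m
→ ECEF (a=6378388.000, f=1/297.0): X=3595446.0773, Y=3011318.1686, Z=4311349.1042

X=3595446.077 m, Y=3011318.169 m, Z=4311349.104 m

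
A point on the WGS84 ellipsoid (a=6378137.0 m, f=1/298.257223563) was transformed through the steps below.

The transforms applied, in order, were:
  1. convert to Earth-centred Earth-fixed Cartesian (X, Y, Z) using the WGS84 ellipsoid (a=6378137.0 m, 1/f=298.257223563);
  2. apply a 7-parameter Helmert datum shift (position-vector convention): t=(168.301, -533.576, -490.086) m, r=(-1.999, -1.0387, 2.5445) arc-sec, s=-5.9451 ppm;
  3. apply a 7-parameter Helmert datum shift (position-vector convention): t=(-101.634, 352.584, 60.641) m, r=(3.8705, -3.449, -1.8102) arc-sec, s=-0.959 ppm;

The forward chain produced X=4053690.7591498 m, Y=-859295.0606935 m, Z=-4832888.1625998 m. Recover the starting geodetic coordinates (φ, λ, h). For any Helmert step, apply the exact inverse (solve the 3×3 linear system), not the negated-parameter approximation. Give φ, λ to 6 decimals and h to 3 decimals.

start: X=4053690.7591, Y=-859295.0607, Z=-4832888.1626 m
→ Helmert⁻¹: X=4053723.0118, Y=-859703.5832, Z=-4833005.0895
→ Helmert⁻¹: X=4053543.8752, Y=-859178.2854, Z=-4832572.4728
→ geod (Bowring, a=6378137.000): φ=-49.57925700°, λ=-11.96714600°, h=-6.0280 m

φ=-49.579257°, λ=-11.967146°, h=-6.028 m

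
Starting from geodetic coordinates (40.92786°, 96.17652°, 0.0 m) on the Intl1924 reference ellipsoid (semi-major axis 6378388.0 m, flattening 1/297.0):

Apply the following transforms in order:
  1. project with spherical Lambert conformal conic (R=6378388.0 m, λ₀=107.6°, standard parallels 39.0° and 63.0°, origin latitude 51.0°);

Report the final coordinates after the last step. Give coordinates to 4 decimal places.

start: φ=40.927860°, λ=96.176520°, h=0.000 m
→ lcc (R=6378388.0, λ₀=107.6°): E=-951027.0086, N=-1028501.3091

E=-951027.0086 m, N=-1028501.3091 m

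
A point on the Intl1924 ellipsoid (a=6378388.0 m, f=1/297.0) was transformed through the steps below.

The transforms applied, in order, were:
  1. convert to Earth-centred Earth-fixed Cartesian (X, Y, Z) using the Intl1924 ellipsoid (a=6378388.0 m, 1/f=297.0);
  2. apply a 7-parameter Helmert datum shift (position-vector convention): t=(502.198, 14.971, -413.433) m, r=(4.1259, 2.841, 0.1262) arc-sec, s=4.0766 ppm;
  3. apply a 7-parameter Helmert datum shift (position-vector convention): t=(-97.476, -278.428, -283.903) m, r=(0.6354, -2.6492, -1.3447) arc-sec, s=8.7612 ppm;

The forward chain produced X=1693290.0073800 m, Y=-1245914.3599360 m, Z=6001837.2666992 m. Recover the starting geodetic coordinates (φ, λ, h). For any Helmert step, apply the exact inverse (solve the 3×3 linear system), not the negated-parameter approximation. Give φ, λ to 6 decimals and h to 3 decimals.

φ=70.823347°, λ=-36.342913°, h=540.223 m

start: X=1693290.0074, Y=-1245914.3599, Z=6001837.2667 m
→ Helmert⁻¹: X=1693457.8562, Y=-1245595.4893, Z=6002050.6712
→ Helmert⁻¹: X=1692865.3191, Y=-1245486.3509, Z=6002487.8648
→ geod (Bowring, a=6378388.000): φ=70.82334700°, λ=-36.34291300°, h=540.2230 m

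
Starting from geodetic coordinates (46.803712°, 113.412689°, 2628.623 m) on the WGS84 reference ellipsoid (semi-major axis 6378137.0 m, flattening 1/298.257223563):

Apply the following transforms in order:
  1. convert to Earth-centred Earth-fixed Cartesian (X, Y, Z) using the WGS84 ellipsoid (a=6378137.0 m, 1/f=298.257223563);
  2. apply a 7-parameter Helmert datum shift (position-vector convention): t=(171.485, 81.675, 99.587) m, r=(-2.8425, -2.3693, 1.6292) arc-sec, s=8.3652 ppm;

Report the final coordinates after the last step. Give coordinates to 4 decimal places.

start: φ=46.803712°, λ=113.412689°, h=2628.623 m
→ ECEF (a=6378137.000, f=1/298.257223563): X=-1738578.2616, Y=4015177.4126, Z=4628771.8094
→ Helmert 7p (PV): X=-1738506.2043, Y=4015342.7318, Z=4628834.8133

X=-1738506.2043 m, Y=4015342.7318 m, Z=4628834.8133 m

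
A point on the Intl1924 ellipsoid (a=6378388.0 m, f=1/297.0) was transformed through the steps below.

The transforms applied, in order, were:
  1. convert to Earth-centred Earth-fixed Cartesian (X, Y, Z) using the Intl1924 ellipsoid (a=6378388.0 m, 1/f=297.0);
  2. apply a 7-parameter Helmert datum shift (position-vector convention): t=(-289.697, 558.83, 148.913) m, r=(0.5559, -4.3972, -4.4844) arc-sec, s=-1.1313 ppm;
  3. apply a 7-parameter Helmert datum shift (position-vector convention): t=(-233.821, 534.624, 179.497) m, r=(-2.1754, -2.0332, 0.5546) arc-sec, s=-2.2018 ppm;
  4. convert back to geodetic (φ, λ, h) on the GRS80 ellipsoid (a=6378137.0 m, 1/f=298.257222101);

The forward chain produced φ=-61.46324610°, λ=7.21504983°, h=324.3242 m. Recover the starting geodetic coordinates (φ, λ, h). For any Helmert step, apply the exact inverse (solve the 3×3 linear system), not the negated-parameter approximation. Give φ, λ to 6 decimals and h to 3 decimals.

φ=-61.464039°, λ=7.195790°, h=636.650 m

start: φ=-61.463246°, λ=7.215050°, h=324.324 m
→ ECEF (a=6378137.000, f=1/298.257222101): X=3030845.2086, Y=383693.6327, Z=-5580471.0387
→ Helmert⁻¹: X=3031031.7237, Y=383210.5600, Z=-5580688.6592
→ Helmert⁻¹: X=3031197.5546, Y=382703.0232, Z=-5580909.5370
→ geod (Bowring, a=6378388.000): φ=-61.46403900°, λ=7.19579000°, h=636.6500 m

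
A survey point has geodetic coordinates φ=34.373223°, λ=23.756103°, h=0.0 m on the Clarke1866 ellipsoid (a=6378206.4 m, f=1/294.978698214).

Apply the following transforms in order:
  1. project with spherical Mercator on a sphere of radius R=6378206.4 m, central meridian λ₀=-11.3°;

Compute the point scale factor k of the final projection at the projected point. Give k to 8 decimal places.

start: φ=34.373223°, λ=23.756103°, h=0.000 m
→ into merc (λ₀=-11.3°): φ=34.37322300°, λ−λ₀=35.05610300°
scale k = 1.21156691

1.21156691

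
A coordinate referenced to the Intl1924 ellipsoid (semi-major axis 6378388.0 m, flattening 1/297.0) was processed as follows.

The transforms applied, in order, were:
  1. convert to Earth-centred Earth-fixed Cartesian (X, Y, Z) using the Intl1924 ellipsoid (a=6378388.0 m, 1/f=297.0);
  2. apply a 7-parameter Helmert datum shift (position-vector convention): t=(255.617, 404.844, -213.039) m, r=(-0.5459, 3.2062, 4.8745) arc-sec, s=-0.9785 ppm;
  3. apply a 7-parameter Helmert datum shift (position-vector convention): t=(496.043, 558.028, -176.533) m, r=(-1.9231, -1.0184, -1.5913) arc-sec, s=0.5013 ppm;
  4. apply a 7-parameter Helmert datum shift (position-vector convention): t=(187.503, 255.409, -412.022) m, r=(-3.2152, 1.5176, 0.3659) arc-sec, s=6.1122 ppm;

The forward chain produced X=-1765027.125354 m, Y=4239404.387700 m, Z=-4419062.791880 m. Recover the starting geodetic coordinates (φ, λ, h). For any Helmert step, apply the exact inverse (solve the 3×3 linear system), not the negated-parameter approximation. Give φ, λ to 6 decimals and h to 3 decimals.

φ=-44.091088°, λ=112.617991°, h=3889.548 m

start: X=-1765027.1254, Y=4239404.3877, Z=-4419062.7919 m
→ Helmert⁻¹: X=-1765163.8092, Y=4239195.0751, Z=-4418570.6702
→ Helmert⁻¹: X=-1765713.4826, Y=4238662.4943, Z=-4418343.6854
→ Helmert⁻¹: X=-1765801.9905, Y=4238315.2204, Z=-4418151.2002
→ geod (Bowring, a=6378388.000): φ=-44.09108800°, λ=112.61799100°, h=3889.5480 m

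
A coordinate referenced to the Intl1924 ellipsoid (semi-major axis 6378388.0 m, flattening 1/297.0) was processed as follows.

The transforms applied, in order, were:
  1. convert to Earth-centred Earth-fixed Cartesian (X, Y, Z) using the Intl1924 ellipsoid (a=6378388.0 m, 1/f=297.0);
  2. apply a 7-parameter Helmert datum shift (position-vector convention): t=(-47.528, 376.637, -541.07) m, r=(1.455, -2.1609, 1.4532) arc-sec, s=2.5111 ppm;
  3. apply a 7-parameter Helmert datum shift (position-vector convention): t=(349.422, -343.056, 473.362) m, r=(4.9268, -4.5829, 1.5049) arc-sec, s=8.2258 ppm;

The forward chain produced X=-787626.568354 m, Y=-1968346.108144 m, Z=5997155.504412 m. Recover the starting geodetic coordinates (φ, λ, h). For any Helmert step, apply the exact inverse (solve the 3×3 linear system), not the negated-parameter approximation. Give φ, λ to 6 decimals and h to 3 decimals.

start: X=-787626.5684, Y=-1968346.1081, Z=5997155.5044 m
→ Helmert⁻¹: X=-787850.6282, Y=-1967837.8798, Z=5996697.3236
→ Helmert⁻¹: X=-787752.1591, Y=-1968161.7197, Z=5997245.4702
→ geod (Bowring, a=6378388.000): φ=70.65318700°, λ=-111.81364200°, h=1622.6170 m

φ=70.653187°, λ=-111.813642°, h=1622.617 m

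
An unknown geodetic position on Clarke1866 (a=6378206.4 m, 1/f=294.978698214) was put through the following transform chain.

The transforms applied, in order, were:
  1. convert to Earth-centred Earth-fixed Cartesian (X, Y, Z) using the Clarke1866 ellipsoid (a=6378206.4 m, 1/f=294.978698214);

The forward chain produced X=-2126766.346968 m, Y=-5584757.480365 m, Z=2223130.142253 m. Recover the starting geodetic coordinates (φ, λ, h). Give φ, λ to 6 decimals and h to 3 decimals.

φ=20.533150°, λ=-110.847646°, h=558.107 m

start: X=-2126766.3470, Y=-5584757.4804, Z=2223130.1423 m
→ geod (Bowring, a=6378206.400): φ=20.53315000°, λ=-110.84764600°, h=558.1070 m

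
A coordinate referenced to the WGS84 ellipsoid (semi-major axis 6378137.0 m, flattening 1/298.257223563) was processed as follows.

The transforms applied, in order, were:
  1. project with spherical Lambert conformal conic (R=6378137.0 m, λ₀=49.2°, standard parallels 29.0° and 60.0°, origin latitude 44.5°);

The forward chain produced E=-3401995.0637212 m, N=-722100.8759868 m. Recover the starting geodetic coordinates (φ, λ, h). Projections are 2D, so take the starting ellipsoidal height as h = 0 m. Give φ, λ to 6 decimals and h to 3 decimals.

start: E=-3401995.0637, N=-722100.8760 m
→ lcc⁻¹: φ=30.52135000°, λ=12.20997500°

φ=30.521350°, λ=12.209975°, h=0.000 m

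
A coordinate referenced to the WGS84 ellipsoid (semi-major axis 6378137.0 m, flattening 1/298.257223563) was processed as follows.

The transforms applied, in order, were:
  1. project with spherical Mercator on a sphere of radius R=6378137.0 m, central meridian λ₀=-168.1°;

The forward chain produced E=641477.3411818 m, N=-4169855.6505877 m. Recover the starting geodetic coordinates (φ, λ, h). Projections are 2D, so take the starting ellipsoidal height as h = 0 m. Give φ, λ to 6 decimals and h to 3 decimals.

φ=-35.043952°, λ=-162.337511°, h=0.000 m

start: E=641477.3412, N=-4169855.6506 m
→ merc⁻¹: φ=-35.04395200°, λ=-162.33751100°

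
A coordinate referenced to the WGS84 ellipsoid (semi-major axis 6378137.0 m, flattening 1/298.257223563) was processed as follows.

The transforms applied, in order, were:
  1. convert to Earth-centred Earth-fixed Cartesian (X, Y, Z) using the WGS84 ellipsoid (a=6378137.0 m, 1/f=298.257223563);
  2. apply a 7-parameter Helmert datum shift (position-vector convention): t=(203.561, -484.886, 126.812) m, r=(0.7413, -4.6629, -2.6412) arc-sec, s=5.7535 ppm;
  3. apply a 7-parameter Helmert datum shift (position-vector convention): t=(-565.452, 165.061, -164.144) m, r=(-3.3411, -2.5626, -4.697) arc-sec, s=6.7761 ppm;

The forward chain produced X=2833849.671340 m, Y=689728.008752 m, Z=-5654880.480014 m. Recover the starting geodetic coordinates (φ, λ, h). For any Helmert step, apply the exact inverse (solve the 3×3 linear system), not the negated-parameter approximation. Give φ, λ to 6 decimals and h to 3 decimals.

φ=-62.871643°, λ=13.687937°, h=1566.497 m

start: X=2833849.6713, Y=689728.0088, Z=-5654880.4800 m
→ Helmert⁻¹: X=2834309.9581, Y=689714.4128, Z=-5654702.0603
→ Helmert⁻¹: X=2833953.4171, Y=690211.2931, Z=-5654862.8834
→ geod (Bowring, a=6378137.000): φ=-62.87164300°, λ=13.68793700°, h=1566.4970 m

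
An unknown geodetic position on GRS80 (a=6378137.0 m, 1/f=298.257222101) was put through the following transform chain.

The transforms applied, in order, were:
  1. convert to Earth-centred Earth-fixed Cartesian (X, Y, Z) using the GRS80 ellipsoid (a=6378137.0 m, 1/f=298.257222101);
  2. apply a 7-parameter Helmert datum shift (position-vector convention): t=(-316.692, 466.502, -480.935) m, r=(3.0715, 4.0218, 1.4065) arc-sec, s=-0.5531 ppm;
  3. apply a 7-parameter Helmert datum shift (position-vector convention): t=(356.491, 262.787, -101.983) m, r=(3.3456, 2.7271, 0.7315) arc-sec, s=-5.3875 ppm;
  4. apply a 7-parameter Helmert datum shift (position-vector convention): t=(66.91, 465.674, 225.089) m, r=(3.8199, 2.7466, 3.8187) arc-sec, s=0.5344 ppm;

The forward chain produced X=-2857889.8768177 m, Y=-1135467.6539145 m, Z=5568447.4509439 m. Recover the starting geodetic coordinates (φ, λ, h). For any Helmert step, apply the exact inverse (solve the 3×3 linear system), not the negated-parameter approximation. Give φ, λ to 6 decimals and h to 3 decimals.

start: X=-2857889.8768, Y=-1135467.6539, Z=5568447.4509 m
→ Helmert⁻¹: X=-2858050.4324, Y=-1135776.6884, Z=5568202.3627
→ Helmert⁻¹: X=-2858499.9723, Y=-1135945.1407, Z=5568314.9768
→ Helmert⁻¹: X=-2858301.1906, Y=-1136309.8561, Z=5568760.1809
→ geod (Bowring, a=6378137.000): φ=61.24865300°, λ=-158.31984000°, h=42.4800 m

φ=61.248653°, λ=-158.319840°, h=42.480 m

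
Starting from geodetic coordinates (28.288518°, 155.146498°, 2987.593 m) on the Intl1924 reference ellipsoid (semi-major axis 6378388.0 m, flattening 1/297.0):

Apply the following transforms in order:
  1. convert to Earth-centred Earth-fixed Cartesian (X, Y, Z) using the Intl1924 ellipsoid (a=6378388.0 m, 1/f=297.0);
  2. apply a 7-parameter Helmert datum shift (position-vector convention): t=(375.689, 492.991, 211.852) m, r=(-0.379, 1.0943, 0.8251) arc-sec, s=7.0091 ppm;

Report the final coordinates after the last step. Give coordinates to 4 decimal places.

start: φ=28.288518°, λ=155.146498°, h=2987.593 m
→ ECEF (a=6378388.000, f=1/297.0): X=-5102688.9229, Y=2363557.9181, Z=3006156.8801
→ Helmert 7p (PV): X=-5102342.5052, Y=2364052.5872, Z=3006412.5312

X=-5102342.5052 m, Y=2364052.5872 m, Z=3006412.5312 m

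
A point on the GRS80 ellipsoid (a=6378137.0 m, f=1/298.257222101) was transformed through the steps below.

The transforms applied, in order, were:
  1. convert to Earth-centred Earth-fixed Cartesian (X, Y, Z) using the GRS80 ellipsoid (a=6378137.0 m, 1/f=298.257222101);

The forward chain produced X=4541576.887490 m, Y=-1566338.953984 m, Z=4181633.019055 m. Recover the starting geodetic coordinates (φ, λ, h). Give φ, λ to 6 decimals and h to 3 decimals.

start: X=4541576.8875, Y=-1566338.9540, Z=4181633.0191 m
→ geod (Bowring, a=6378137.000): φ=41.22798200°, λ=-19.02874000°, h=204.2000 m

φ=41.227982°, λ=-19.028740°, h=204.200 m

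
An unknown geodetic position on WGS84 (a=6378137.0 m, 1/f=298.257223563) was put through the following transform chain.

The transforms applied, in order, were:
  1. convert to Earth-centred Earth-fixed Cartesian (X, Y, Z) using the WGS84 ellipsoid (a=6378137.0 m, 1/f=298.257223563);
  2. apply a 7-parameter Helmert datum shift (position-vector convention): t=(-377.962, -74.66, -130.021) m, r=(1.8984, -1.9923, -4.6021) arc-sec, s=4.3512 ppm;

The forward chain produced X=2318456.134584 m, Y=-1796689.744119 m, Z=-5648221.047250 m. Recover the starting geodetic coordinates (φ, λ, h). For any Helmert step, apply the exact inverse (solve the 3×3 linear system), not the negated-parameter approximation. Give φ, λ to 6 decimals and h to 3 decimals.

start: X=2318456.1346, Y=-1796689.7441, Z=-5648221.0472 m
→ Helmert⁻¹: X=2318809.5377, Y=-1796607.5135, Z=-5648072.3122
→ geod (Bowring, a=6378137.000): φ=-62.71155400°, λ=-37.76843000°, h=3107.9100 m

φ=-62.711554°, λ=-37.768430°, h=3107.910 m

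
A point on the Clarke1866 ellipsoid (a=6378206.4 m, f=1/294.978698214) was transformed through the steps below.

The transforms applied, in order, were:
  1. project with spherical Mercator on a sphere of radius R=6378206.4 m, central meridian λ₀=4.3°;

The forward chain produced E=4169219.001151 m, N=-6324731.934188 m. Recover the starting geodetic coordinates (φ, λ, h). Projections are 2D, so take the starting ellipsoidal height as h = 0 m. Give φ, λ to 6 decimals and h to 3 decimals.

start: E=4169219.0012, N=-6324731.9342 m
→ merc⁻¹: φ=-49.29264100°, λ=41.75232400°

φ=-49.292641°, λ=41.752324°, h=0.000 m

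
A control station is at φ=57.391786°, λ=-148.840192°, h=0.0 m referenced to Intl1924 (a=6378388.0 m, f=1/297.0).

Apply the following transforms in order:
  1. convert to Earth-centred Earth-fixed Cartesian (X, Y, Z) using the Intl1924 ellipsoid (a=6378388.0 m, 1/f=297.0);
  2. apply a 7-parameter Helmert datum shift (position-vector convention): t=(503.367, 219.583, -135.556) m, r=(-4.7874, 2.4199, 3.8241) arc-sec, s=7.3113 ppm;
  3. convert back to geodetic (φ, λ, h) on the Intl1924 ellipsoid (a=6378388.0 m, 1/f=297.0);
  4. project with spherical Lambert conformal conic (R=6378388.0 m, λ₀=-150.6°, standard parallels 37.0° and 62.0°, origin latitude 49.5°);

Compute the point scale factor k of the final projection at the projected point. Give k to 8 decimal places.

start: φ=57.391786°, λ=-148.840192°, h=0.000 m
→ ECEF (a=6378388.000, f=1/297.0): X=-2948398.0922, Y=-1782787.7168, Z=5349649.8512
→ Helmert 7p (PV): X=-2947820.4665, Y=-1782511.6652, Z=5349629.3777
→ geod (Bowring, a=6378388.000): φ=57.39650620°, λ=-148.83914992°, h=-360.5666 m
→ into lcc (λ₀=-150.6°): φ=57.39650620°, λ−λ₀=1.76085008°
scale k = 0.98465219

0.98465219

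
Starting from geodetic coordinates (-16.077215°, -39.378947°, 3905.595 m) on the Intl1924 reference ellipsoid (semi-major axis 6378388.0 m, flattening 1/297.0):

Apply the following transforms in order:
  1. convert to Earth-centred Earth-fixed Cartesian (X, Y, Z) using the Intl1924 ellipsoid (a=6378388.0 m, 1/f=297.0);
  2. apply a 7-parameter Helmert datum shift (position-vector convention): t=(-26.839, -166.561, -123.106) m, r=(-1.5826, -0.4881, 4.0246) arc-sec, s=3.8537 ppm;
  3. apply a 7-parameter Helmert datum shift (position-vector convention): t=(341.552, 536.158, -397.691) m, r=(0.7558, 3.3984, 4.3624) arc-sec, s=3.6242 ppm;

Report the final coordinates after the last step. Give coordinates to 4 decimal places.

X=4742061.5449 m, Y=-3891332.8282 m, Z=-1756627.7562 m

start: φ=-16.077215°, λ=-39.378947°, h=3905.595 m
→ ECEF (a=6378388.000, f=1/297.0): X=4741577.9022, Y=-3891859.0843, Z=-1756042.5245
→ Helmert 7p (PV): X=4741649.4288, Y=-3891961.5998, Z=-1756131.3163
→ Helmert 7p (PV): X=4742061.5449, Y=-3891332.8282, Z=-1756627.7562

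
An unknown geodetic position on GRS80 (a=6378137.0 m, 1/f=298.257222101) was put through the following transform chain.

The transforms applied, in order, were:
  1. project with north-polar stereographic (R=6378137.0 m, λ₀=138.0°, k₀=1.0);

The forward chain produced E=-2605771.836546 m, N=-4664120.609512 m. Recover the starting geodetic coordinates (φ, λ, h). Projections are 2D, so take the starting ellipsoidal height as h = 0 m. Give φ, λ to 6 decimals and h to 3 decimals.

start: E=-2605771.8365, N=-4664120.6095 m
→ stereo⁻¹: φ=44.54955100°, λ=108.80858500°

φ=44.549551°, λ=108.808585°, h=0.000 m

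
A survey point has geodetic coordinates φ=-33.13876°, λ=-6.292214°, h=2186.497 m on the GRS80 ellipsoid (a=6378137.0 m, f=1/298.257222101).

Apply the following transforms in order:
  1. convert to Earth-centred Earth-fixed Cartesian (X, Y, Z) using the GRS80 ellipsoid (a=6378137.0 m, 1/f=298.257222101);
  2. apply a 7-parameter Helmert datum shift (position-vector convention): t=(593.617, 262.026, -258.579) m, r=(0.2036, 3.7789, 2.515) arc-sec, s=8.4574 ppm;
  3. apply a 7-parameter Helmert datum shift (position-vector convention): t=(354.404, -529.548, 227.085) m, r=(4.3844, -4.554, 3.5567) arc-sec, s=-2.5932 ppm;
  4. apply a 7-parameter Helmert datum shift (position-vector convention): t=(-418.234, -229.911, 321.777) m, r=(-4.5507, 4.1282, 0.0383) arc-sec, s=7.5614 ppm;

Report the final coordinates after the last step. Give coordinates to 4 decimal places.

X=5316254.0148 m, Y=-586473.8931 m, Z=-3467893.0971 m

start: φ=-33.138760°, λ=-6.292214°, h=2186.497 m
→ ECEF (a=6378137.000, f=1/298.257222101): X=5315691.8698, Y=-586126.6961, Z=-3468050.2993
→ Helmert 7p (PV): X=5316274.0531, Y=-585801.3888, Z=-3468436.1751
→ Helmert 7p (PV): X=5316701.3495, Y=-586164.0220, Z=-3468095.1730
→ Helmert 7p (PV): X=5316254.0148, Y=-586473.8931, Z=-3467893.0971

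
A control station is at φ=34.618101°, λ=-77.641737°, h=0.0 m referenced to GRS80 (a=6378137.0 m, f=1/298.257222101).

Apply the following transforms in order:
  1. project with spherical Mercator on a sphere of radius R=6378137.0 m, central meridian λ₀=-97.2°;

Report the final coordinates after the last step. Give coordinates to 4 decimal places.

start: φ=34.618101°, λ=-77.641737°, h=0.000 m
→ merc (R=6378137.0, λ₀=-97.2°): E=2177215.8780, N=4112102.9473

E=2177215.8780 m, N=4112102.9473 m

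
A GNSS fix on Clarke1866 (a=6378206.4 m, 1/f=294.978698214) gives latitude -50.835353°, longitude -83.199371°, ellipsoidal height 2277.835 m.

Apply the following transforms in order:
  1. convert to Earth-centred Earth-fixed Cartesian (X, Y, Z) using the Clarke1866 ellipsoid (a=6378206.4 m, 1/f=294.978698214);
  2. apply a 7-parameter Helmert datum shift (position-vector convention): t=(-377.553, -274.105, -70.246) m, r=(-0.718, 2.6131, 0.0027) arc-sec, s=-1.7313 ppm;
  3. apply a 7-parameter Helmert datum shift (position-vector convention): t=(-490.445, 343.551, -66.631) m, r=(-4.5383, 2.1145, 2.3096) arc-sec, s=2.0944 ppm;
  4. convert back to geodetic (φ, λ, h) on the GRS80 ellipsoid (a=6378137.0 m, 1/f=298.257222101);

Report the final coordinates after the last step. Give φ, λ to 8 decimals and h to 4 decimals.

φ=-50.83393772°, λ=-83.21264307°, h=2203.9693 m

start: φ=-50.835353°, λ=-83.199371°, h=2277.835 m
→ ECEF (a=6378206.400, f=1/294.978698214): X=478138.1157, Y=-4009412.3203, Z=-4923559.1814
→ Helmert 7p (PV): X=477697.4126, Y=-4009696.6162, Z=-4923613.0040
→ Helmert 7p (PV): X=477202.3918, Y=-4009464.4452, Z=-4923606.6214
→ geod (Bowring, a=6378137.000): φ=-50.83393772°, λ=-83.21264307°, h=2203.9693 m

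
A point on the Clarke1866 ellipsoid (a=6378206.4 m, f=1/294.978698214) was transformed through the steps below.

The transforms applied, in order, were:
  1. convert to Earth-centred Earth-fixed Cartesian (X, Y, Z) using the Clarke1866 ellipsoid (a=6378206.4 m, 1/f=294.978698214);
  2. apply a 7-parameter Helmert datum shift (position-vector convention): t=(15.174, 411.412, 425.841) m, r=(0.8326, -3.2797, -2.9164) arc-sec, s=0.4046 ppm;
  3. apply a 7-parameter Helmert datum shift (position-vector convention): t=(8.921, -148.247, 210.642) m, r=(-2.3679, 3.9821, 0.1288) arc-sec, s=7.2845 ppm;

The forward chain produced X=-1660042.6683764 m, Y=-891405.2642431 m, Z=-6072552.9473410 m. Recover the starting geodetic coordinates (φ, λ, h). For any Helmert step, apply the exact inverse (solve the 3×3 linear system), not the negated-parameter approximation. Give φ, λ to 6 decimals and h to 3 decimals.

start: X=-1660042.6684, Y=-891405.2642, Z=-6072552.9473 m
→ Helmert⁻¹: X=-1659922.8140, Y=-891179.7737, Z=-6072761.6294
→ Helmert⁻¹: X=-1660021.2752, Y=-891638.8108, Z=-6073155.0189
→ geod (Bowring, a=6378206.400): φ=-72.87218900°, λ=-151.75864600°, h=292.0030 m

φ=-72.872189°, λ=-151.758646°, h=292.003 m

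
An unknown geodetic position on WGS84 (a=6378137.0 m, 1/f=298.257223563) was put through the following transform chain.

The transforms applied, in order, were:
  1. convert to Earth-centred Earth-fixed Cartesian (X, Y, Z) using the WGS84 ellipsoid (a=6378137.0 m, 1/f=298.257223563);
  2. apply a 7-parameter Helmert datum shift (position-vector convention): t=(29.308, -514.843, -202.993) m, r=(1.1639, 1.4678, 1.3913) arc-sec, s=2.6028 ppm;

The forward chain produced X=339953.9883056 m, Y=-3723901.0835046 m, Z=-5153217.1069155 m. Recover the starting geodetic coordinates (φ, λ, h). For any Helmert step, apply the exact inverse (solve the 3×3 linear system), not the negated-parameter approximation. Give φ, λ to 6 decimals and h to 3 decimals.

φ=-54.218812°, λ=-84.783538°, h=2410.343 m

start: X=339953.9883, Y=-3723901.0835, Z=-5153217.1069 m
→ Helmert⁻¹: X=339935.3495, Y=-3723407.9192, Z=-5152977.2724
→ geod (Bowring, a=6378137.000): φ=-54.21881200°, λ=-84.78353800°, h=2410.3430 m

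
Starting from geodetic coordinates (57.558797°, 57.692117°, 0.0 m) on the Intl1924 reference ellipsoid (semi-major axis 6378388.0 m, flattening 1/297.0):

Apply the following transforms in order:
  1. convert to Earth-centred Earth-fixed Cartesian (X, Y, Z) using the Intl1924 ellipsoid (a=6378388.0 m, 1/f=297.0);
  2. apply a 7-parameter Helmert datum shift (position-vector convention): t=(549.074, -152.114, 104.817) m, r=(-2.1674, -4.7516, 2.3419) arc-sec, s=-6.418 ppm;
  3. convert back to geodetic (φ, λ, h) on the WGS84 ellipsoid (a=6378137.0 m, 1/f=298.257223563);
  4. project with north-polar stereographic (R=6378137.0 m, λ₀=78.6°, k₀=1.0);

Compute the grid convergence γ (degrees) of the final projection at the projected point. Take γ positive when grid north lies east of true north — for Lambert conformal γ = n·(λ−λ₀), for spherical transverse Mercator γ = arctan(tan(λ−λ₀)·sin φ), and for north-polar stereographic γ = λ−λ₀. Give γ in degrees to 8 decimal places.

start: φ=57.558797°, λ=57.692117°, h=0.000 m
→ ECEF (a=6378388.000, f=1/297.0): X=1833122.7822, Y=2898830.4027, Z=5359650.6569
→ Helmert 7p (PV): X=1833503.7122, Y=2898736.8149, Z=5359732.8436
→ geod (Bowring, a=6378137.000): φ=57.55750549°, λ=57.68590325°, h=322.1441 m
→ into stereo (λ₀=78.6°): φ=57.55750549°, λ−λ₀=-20.91409675°
convergence γ = -20.91409675°

-20.91409675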